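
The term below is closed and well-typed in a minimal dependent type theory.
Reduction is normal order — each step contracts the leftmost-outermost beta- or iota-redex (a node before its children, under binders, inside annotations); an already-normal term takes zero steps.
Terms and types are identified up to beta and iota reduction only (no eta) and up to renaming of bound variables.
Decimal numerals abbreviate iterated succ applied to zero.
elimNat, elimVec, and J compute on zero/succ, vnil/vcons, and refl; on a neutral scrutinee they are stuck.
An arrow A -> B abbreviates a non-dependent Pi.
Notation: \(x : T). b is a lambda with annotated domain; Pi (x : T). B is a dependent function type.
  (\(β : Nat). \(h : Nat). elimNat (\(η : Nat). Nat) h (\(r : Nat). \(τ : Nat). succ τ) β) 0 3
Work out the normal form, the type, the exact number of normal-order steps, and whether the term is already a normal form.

normal form:
  3
type:
  Nat
reduction steps (normal order): 3
already normal: no
first redex: a beta-redex


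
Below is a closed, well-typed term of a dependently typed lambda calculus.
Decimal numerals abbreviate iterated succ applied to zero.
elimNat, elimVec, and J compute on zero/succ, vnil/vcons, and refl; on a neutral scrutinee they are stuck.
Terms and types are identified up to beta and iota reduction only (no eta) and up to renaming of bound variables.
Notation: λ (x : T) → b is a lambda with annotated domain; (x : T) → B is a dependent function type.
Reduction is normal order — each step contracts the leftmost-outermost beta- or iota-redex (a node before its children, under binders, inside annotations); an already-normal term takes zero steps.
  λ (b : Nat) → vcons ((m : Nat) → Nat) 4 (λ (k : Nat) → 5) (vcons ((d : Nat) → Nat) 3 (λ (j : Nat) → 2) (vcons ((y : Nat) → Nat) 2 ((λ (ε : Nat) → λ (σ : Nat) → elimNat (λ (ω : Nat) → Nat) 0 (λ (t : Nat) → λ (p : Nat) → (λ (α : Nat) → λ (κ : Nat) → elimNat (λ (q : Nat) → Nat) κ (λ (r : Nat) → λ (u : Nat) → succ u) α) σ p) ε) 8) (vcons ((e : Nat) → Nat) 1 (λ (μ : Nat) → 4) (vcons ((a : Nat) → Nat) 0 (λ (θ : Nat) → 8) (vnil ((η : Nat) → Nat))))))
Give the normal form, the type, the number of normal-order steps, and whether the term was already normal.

normal form:
  λ (b : Nat) → vcons ((m : Nat) → Nat) 4 (λ (k : Nat) → 5) (vcons ((d : Nat) → Nat) 3 (λ (j : Nat) → 2) (vcons ((y : Nat) → Nat) 2 (λ (ε : Nat) → elimNat (λ (σ : Nat) → Nat) (elimNat (λ (ω : Nat) → Nat) (elimNat (λ (t : Nat) → Nat) (elimNat (λ (p : Nat) → Nat) (elimNat (λ (α : Nat) → Nat) (elimNat (λ (κ : Nat) → Nat) (elimNat (λ (q : Nat) → Nat) (elimNat (λ (r : Nat) → Nat) 0 (λ (u : Nat) → λ (e : Nat) → succ e) ε) (λ (μ : Nat) → λ (a : Nat) → succ a) ε) (λ (θ : Nat) → λ (η : Nat) → succ η) ε) (λ (φ : Nat) → λ (f : Nat) → succ f) ε) (λ (β : Nat) → λ (v : Nat) → succ v) ε) (λ (ρ : Nat) → λ (ζ : Nat) → succ ζ) ε) (λ (γ : Nat) → λ (ψ : Nat) → succ ψ) ε) (λ (s : Nat) → λ (n : Nat) → succ n) ε) (vcons ((h : Nat) → Nat) 1 (λ (z : Nat) → 4) (vcons ((δ : Nat) → Nat) 0 (λ (χ : Nat) → 8) (vnil ((ξ : Nat) → Nat))))))
the term's type:
  (b : Nat) → Vec ((m : Nat) → Nat) 5
normal-order step count: 42
already normal: no
first contracted redex: a beta-redex


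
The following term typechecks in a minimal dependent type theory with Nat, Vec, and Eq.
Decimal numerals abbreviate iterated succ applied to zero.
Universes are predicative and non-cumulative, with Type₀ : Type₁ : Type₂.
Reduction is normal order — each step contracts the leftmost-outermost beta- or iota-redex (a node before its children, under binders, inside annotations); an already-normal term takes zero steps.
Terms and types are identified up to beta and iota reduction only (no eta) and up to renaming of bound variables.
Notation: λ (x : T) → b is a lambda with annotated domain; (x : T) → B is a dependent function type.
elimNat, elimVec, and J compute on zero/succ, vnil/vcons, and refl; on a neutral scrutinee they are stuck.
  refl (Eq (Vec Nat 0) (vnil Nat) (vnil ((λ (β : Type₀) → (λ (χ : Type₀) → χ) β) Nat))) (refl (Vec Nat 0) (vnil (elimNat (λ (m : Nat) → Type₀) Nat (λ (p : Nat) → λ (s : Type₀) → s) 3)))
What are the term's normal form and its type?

reduced normal form:
  refl (Eq (Vec Nat 0) (vnil Nat) (vnil Nat)) (refl (Vec Nat 0) (vnil Nat))
inferred type:
  Eq (Eq (Vec Nat 0) (vnil Nat) (vnil Nat)) (refl (Vec Nat 0) (vnil Nat)) (refl (Vec Nat 0) (vnil Nat))
observation: the leftmost-outermost redex is a beta-redex, and normalization takes 12 steps.


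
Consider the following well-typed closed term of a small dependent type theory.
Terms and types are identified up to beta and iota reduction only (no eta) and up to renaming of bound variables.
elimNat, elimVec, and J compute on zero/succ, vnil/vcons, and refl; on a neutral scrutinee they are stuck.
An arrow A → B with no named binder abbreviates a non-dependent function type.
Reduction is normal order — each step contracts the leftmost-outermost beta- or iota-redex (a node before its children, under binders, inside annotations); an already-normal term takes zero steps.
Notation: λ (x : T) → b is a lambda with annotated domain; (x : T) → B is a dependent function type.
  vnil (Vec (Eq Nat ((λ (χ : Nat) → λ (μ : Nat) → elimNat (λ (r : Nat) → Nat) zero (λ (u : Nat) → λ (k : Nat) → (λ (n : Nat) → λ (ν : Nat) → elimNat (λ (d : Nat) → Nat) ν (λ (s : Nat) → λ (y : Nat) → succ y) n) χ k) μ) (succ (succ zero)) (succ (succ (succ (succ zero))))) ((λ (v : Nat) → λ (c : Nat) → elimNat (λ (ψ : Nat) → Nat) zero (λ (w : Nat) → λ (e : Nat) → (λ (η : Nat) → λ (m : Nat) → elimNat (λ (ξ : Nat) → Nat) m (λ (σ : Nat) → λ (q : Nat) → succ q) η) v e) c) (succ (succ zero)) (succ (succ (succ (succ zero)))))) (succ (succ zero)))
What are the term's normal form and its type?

normal form:
  vnil (Vec (Eq Nat (succ (succ (succ (succ (succ (succ (succ (succ zero)))))))) (succ (succ (succ (succ (succ (succ (succ (succ zero))))))))) (succ (succ zero)))
type:
  Vec (Vec (Eq Nat (succ (succ (succ (succ (succ (succ (succ (succ zero)))))))) (succ (succ (succ (succ (succ (succ (succ (succ zero))))))))) (succ (succ zero))) zero


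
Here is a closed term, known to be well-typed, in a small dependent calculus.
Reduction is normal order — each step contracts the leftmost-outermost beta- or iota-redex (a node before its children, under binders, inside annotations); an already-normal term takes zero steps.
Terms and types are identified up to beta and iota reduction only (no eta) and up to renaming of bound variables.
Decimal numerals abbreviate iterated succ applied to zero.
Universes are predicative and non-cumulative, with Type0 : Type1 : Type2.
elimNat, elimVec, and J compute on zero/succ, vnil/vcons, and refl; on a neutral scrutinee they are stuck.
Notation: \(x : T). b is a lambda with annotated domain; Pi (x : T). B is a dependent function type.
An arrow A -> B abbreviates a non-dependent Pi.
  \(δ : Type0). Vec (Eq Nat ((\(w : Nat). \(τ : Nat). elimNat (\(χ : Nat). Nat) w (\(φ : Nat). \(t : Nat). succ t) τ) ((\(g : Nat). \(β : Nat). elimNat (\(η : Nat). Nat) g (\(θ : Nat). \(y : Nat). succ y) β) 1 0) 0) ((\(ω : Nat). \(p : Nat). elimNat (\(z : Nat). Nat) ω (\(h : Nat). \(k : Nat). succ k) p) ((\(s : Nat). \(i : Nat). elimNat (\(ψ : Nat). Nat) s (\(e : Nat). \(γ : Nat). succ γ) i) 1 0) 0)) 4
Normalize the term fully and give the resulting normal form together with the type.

resulting normal form:
  \(δ : Type0). Vec (Eq Nat 1 1) 4
the term's type:
  Type0 -> Type0
observation: 12 normal-order steps normalize the term, beginning with a beta-redex.


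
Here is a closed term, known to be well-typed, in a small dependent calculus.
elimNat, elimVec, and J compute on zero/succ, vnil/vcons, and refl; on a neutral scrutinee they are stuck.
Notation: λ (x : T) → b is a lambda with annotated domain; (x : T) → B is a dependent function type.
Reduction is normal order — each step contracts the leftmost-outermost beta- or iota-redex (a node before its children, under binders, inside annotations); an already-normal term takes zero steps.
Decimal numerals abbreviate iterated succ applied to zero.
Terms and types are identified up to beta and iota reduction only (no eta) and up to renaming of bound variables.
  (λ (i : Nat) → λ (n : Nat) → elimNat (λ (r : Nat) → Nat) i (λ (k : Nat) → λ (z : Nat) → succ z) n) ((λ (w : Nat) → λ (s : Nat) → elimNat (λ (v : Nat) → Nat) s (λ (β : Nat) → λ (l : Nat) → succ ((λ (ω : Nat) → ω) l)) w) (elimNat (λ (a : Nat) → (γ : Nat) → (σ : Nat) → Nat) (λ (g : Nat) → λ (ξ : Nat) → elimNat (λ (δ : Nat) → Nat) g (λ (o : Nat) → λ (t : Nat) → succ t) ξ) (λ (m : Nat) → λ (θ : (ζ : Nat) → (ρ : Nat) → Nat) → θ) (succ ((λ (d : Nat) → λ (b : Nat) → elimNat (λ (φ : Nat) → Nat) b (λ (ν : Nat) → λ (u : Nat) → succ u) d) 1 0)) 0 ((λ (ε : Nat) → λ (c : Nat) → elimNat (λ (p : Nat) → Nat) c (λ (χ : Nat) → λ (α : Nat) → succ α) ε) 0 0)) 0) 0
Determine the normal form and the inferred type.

resulting normal form:
  0
type:
  Nat
observation: normalization takes exactly 26 steps under the normal-order strategy.


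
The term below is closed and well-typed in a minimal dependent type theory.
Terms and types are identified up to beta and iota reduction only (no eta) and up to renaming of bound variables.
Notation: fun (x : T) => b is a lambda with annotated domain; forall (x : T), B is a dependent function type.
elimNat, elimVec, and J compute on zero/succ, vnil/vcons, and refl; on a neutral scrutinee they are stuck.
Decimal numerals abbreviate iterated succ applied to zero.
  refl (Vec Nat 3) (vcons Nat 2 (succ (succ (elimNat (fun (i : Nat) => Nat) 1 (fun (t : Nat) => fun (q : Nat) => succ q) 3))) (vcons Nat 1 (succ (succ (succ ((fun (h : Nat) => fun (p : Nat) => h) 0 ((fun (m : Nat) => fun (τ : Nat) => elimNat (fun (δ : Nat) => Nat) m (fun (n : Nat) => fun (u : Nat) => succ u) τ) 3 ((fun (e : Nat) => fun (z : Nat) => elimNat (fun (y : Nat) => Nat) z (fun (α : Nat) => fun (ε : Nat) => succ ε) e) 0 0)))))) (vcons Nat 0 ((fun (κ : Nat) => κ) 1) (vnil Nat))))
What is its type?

inferred type:
  Eq (Vec Nat 3) (vcons Nat 2 6 (vcons Nat 1 3 (vcons Nat 0 1 (vnil Nat)))) (vcons Nat 2 6 (vcons Nat 1 3 (vcons Nat 0 1 (vnil Nat))))


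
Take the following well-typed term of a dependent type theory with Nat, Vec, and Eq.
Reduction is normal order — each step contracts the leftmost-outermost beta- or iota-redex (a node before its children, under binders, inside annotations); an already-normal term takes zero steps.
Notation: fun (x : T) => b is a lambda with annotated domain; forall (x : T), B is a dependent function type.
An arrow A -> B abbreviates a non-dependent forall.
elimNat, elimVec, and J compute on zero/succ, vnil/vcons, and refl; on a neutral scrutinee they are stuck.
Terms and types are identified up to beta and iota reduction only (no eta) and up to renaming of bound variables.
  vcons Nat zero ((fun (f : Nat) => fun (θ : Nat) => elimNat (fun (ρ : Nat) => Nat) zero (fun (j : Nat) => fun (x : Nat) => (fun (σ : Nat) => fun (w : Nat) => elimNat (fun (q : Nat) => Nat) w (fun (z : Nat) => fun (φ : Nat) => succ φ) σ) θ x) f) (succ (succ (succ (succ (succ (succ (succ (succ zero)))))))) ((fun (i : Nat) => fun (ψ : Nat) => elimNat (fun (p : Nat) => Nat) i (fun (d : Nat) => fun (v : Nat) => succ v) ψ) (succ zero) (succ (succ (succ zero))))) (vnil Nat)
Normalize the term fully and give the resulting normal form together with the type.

normal form:
  vcons Nat zero (succ (succ (succ (succ (succ (succ (succ (succ (succ (succ (succ (succ (succ (succ (succ (succ (succ (succ (succ (succ (succ (succ (succ (succ (succ (succ (succ (succ (succ (succ (succ (succ zero)))))))))))))))))))))))))))))))) (vnil Nat)
the term's type:
  Vec Nat (succ zero)
observation: the first redex contracted is a beta-redex; the normal form is reached in 243 normal-order steps.


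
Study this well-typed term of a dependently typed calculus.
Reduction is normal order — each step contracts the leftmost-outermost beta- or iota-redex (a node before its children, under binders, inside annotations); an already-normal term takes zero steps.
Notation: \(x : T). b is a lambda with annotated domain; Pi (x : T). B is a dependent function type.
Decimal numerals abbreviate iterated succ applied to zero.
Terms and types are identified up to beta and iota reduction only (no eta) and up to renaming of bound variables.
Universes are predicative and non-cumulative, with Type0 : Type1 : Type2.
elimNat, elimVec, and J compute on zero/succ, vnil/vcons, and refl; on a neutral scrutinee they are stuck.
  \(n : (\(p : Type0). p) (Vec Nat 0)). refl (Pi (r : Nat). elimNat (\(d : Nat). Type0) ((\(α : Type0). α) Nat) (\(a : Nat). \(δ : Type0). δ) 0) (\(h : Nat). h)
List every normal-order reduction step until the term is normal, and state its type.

normal-order reduction:
  \(n : (\(p : Type0). p) (Vec Nat 0)). refl (Pi (r : Nat). elimNat (\(d : Nat). Type0) ((\(α : Type0). α) Nat) (\(a : Nat). \(δ : Type0). δ) 0) (\(h : Nat). h)
  ~> \(n : Vec Nat 0). refl (Pi (p : Nat). elimNat (\(r : Nat). Type0) ((\(d : Type0). d) Nat) (\(α : Nat). \(a : Type0). a) 0) (\(δ : Nat). δ)
  ~> \(n : Vec Nat 0). refl (Pi (p : Nat). (\(r : Type0). r) Nat) (\(d : Nat). d)
  ~> \(n : Vec Nat 0). refl (Pi (p : Nat). Nat) (\(r : Nat). r)
inferred type:
  Pi (n : Vec Nat 0). Eq (Pi (p : Nat). Nat) (\(r : Nat). r) (\(d : Nat). d)


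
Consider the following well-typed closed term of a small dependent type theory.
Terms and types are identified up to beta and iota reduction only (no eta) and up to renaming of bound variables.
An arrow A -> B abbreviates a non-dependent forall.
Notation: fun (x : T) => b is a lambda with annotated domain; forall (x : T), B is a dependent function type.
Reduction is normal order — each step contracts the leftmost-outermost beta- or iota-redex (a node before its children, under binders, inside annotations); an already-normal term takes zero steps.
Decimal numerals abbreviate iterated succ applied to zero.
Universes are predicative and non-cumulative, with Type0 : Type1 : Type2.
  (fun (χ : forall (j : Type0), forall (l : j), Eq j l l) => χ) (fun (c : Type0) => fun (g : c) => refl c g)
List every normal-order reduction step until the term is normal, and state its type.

normal-order reduction:
  (fun (χ : forall (j : Type0), forall (l : j), Eq j l l) => χ) (fun (c : Type0) => fun (g : c) => refl c g)
  ~> fun (χ : Type0) => fun (j : χ) => refl χ j
the term's type:
  forall (χ : Type0), forall (j : χ), Eq χ j j


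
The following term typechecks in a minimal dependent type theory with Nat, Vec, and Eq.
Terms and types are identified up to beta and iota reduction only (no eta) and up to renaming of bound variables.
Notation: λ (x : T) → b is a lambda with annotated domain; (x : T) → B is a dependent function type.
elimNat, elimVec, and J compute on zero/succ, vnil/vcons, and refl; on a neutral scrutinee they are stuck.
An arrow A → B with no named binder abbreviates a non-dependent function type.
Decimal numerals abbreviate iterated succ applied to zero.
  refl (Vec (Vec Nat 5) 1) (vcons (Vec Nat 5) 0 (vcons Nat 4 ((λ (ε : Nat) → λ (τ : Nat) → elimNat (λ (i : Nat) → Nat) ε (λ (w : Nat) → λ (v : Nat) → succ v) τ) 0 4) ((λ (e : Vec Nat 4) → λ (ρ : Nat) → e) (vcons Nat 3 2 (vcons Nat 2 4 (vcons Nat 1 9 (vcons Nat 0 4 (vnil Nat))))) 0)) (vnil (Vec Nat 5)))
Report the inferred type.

inferred type:
  Eq (Vec (Vec Nat 5) 1) (vcons (Vec Nat 5) 0 (vcons Nat 4 4 (vcons Nat 3 2 (vcons Nat 2 4 (vcons Nat 1 9 (vcons Nat 0 4 (vnil Nat)))))) (vnil (Vec Nat 5))) (vcons (Vec Nat 5) 0 (vcons Nat 4 4 (vcons Nat 3 2 (vcons Nat 2 4 (vcons Nat 1 9 (vcons Nat 0 4 (vnil Nat)))))) (vnil (Vec Nat 5)))


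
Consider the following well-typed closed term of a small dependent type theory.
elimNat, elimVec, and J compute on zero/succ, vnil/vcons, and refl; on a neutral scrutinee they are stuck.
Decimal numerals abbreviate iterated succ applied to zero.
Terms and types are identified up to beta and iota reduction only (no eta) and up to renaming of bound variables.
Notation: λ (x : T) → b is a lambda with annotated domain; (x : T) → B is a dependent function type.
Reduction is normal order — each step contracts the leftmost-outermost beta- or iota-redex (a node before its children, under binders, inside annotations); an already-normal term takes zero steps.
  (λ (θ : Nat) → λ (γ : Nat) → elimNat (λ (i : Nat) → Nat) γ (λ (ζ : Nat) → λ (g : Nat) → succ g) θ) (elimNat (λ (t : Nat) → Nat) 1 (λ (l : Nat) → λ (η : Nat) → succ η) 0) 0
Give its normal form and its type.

reduced normal form:
  1
the term's type:
  Nat
observation: normalization takes exactly 7 steps under the normal-order strategy.


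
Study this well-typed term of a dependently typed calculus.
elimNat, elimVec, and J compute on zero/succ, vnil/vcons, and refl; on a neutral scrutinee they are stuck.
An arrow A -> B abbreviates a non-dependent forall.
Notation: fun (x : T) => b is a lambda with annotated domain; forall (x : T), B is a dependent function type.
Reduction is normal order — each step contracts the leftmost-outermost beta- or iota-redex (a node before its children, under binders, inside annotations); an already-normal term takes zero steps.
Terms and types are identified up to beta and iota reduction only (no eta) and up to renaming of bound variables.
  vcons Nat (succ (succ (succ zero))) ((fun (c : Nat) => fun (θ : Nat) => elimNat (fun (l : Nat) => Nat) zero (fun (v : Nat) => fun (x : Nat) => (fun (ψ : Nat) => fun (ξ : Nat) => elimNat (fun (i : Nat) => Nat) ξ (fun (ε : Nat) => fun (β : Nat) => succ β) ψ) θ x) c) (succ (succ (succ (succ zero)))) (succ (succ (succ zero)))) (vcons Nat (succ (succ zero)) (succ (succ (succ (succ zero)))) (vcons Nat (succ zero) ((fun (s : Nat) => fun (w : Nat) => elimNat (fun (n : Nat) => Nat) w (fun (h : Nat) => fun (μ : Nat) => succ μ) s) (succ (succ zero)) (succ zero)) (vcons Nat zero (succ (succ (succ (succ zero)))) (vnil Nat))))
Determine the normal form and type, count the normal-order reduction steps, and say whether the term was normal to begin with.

reduced normal form:
  vcons Nat (succ (succ (succ zero))) (succ (succ (succ (succ (succ (succ (succ (succ (succ (succ (succ (succ zero)))))))))))) (vcons Nat (succ (succ zero)) (succ (succ (succ (succ zero)))) (vcons Nat (succ zero) (succ (succ (succ zero))) (vcons Nat zero (succ (succ (succ (succ zero)))) (vnil Nat))))
inferred type:
  Vec Nat (succ (succ (succ (succ zero))))
reduction steps (normal order): 72
term was already normal: no
first contracted redex: a beta-redex


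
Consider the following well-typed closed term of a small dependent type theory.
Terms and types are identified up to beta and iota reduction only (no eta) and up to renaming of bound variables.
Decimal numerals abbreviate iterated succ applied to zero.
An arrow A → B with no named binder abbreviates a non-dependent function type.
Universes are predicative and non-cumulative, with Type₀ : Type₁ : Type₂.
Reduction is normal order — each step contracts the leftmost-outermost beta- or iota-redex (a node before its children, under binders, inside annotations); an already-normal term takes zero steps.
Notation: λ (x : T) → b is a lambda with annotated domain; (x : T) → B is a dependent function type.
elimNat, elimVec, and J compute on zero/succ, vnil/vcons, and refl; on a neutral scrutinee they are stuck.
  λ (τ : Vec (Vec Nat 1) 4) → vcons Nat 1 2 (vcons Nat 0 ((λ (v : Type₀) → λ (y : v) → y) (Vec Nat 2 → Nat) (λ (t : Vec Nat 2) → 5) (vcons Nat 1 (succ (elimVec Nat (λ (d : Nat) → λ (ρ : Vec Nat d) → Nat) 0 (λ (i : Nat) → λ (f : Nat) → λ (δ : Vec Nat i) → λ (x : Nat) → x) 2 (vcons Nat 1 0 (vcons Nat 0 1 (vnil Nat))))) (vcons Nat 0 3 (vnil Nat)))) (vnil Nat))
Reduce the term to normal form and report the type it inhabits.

normal form:
  λ (τ : Vec (Vec Nat 1) 4) → vcons Nat 1 2 (vcons Nat 0 5 (vnil Nat))
inferred type:
  Vec (Vec Nat 1) 4 → Vec Nat 2


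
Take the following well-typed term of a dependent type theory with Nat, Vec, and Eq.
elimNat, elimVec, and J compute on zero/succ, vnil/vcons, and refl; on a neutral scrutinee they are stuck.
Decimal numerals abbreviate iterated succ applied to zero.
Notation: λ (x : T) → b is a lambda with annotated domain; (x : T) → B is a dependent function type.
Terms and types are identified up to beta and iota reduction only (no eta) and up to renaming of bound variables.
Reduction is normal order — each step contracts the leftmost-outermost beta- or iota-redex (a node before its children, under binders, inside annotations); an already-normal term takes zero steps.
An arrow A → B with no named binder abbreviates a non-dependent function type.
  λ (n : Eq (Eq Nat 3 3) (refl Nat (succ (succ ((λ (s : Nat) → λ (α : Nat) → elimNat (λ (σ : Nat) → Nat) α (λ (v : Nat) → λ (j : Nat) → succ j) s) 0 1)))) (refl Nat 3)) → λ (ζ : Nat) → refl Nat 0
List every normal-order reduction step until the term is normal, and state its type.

normal-order reduction sequence:
  λ (n : Eq (Eq Nat 3 3) (refl Nat (succ (succ ((λ (s : Nat) → λ (α : Nat) → elimNat (λ (σ : Nat) → Nat) α (λ (v : Nat) → λ (j : Nat) → succ j) s) 0 1)))) (refl Nat 3)) → λ (ζ : Nat) → refl Nat 0
  ~> λ (n : Eq (Eq Nat 3 3) (refl Nat (succ (succ ((λ (s : Nat) → elimNat (λ (α : Nat) → Nat) s (λ (σ : Nat) → λ (v : Nat) → succ v) 0) 1)))) (refl Nat 3)) → λ (j : Nat) → refl Nat 0
  ~> λ (n : Eq (Eq Nat 3 3) (refl Nat (succ (succ (elimNat (λ (s : Nat) → Nat) 1 (λ (α : Nat) → λ (σ : Nat) → succ σ) 0)))) (refl Nat 3)) → λ (v : Nat) → refl Nat 0
  ~> λ (n : Eq (Eq Nat 3 3) (refl Nat 3) (refl Nat 3)) → λ (s : Nat) → refl Nat 0
the term's type:
  Eq (Eq Nat 3 3) (refl Nat 3) (refl Nat 3) → Nat → Eq Nat 0 0


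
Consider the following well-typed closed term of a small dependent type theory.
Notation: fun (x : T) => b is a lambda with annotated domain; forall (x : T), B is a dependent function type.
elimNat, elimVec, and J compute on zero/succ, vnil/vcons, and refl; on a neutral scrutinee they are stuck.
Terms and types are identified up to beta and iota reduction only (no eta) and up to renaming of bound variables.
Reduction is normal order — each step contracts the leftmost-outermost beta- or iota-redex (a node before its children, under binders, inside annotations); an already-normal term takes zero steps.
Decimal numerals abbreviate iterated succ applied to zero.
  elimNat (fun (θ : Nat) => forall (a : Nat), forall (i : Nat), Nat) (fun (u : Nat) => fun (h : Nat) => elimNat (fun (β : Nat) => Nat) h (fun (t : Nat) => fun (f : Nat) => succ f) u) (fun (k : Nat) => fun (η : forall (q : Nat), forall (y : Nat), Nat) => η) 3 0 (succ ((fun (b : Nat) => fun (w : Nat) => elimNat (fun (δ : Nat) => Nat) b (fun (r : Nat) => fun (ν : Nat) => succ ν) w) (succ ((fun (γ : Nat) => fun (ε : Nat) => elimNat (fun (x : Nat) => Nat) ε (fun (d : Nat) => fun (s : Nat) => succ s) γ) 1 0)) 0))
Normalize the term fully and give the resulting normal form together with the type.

resulting normal form:
  3
the term's type:
  Nat


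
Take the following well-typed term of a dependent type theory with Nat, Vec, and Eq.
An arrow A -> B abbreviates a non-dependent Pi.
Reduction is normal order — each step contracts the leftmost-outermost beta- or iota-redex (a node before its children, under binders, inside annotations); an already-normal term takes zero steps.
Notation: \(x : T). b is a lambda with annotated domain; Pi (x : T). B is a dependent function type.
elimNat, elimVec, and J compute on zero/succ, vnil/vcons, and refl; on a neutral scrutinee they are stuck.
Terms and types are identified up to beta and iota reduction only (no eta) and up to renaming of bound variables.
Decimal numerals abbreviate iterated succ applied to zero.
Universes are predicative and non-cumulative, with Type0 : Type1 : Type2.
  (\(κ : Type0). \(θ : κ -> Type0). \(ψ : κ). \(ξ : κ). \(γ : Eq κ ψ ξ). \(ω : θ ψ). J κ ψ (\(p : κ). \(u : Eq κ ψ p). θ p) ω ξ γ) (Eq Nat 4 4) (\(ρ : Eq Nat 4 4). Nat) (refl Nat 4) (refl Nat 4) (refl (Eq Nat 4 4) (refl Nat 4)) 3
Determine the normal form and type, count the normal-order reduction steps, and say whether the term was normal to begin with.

resulting normal form:
  3
type:
  Nat
normal-order step count: 7
already normal: no
first redex: a beta-redex


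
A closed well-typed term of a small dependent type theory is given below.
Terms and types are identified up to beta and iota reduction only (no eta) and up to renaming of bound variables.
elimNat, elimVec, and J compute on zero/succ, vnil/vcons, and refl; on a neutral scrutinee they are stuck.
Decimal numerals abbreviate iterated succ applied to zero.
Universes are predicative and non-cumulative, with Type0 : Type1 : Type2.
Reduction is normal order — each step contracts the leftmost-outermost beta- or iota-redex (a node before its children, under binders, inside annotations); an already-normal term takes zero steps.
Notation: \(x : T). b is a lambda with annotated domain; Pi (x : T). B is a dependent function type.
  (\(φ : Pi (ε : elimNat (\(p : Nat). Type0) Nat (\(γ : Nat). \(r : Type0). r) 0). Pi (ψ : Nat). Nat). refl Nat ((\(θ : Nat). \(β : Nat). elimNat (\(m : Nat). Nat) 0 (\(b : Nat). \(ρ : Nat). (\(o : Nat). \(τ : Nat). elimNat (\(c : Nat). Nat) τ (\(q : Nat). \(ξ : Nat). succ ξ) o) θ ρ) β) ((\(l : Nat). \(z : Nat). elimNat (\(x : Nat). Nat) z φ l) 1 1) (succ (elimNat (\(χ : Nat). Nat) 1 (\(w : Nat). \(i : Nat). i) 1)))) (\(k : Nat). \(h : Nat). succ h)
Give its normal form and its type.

resulting normal form:
  refl Nat 4
the term's type:
  Eq Nat 4 4
observation: the term reaches its normal form after 44 normal-order steps.


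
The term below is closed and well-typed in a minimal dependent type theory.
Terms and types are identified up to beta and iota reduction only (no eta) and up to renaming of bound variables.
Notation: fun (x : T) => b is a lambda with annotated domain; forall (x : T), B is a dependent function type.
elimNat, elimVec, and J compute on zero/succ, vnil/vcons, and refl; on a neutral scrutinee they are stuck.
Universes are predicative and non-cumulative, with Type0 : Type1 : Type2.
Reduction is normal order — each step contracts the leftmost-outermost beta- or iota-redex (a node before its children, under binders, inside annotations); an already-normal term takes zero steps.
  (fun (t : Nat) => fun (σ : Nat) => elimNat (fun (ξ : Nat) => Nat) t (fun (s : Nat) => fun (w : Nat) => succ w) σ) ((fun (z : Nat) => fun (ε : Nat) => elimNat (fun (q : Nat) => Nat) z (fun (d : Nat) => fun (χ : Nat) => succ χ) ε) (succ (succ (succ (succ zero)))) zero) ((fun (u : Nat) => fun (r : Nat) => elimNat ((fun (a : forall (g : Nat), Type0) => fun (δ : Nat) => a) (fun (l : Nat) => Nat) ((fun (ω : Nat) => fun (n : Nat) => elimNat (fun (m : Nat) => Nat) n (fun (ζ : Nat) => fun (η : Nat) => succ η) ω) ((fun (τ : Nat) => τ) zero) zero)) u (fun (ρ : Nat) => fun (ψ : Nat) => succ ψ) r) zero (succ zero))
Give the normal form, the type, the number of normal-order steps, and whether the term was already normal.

normal form:
  succ (succ (succ (succ (succ zero))))
type:
  Nat
normal-order step count: 15
term was already normal: no
first redex: a beta-redex


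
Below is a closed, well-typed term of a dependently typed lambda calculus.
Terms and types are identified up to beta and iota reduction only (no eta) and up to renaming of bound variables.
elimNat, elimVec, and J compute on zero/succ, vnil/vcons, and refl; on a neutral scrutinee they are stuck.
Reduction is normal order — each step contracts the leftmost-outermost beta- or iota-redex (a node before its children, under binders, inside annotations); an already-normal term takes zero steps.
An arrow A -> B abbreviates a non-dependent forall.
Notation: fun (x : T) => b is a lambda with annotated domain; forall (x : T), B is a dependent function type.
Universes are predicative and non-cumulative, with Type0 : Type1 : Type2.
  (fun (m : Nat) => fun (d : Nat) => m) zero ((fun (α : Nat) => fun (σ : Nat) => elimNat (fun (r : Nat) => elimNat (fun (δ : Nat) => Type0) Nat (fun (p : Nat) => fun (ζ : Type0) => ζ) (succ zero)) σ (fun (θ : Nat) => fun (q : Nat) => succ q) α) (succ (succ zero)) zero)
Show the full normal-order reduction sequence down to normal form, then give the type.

reduction (normal order):
  (fun (m : Nat) => fun (d : Nat) => m) zero ((fun (α : Nat) => fun (σ : Nat) => elimNat (fun (r : Nat) => elimNat (fun (δ : Nat) => Type0) Nat (fun (p : Nat) => fun (ζ : Type0) => ζ) (succ zero)) σ (fun (θ : Nat) => fun (q : Nat) => succ q) α) (succ (succ zero)) zero)
  ~> (fun (m : Nat) => zero) ((fun (d : Nat) => fun (α : Nat) => elimNat (fun (σ : Nat) => elimNat (fun (r : Nat) => Type0) Nat (fun (δ : Nat) => fun (p : Type0) => p) (succ zero)) α (fun (ζ : Nat) => fun (θ : Nat) => succ θ) d) (succ (succ zero)) zero)
  ~> zero
the term's type:
  Nat


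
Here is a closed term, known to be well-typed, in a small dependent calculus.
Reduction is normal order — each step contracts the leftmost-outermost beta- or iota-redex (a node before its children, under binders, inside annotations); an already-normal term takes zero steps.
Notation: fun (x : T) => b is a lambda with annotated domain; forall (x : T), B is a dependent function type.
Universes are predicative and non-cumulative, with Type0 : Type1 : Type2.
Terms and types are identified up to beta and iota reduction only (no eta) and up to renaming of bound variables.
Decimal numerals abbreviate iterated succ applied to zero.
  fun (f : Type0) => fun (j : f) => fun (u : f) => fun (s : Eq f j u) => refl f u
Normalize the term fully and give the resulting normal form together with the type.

reduced normal form:
  fun (f : Type0) => fun (j : f) => fun (u : f) => fun (s : Eq f j u) => refl f u
inferred type:
  forall (f : Type0), forall (j : f), forall (u : f), forall (s : Eq f j u), Eq f u u


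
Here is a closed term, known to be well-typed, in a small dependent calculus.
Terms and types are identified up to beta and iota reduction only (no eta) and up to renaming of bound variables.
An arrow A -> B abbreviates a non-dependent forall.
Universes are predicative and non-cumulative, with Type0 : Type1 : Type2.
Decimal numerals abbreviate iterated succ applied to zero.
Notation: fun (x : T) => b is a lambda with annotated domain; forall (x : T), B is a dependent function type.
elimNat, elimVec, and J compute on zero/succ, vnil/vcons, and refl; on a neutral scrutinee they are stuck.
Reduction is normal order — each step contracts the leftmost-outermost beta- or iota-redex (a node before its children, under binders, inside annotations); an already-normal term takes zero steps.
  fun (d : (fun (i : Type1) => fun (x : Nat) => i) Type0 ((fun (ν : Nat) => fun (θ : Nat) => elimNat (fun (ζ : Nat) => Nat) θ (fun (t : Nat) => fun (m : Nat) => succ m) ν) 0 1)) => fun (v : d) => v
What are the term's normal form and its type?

reduced normal form:
  fun (d : Type0) => fun (i : d) => i
inferred type:
  forall (d : Type0), d -> d
observation: the leftmost-outermost redex is a beta-redex, and normalization takes 2 steps.


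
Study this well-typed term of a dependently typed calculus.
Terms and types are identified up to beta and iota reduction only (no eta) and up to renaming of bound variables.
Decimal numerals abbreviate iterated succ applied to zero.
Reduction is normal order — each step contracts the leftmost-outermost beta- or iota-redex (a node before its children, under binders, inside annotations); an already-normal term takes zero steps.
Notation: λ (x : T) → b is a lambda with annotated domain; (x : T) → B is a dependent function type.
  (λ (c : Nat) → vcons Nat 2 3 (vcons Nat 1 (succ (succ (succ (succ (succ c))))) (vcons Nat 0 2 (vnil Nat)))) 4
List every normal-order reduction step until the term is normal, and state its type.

reduction (normal order):
  (λ (c : Nat) → vcons Nat 2 3 (vcons Nat 1 (succ (succ (succ (succ (succ c))))) (vcons Nat 0 2 (vnil Nat)))) 4
  ~> vcons Nat 2 3 (vcons Nat 1 9 (vcons Nat 0 2 (vnil Nat)))
the term's type:
  Vec Nat 3


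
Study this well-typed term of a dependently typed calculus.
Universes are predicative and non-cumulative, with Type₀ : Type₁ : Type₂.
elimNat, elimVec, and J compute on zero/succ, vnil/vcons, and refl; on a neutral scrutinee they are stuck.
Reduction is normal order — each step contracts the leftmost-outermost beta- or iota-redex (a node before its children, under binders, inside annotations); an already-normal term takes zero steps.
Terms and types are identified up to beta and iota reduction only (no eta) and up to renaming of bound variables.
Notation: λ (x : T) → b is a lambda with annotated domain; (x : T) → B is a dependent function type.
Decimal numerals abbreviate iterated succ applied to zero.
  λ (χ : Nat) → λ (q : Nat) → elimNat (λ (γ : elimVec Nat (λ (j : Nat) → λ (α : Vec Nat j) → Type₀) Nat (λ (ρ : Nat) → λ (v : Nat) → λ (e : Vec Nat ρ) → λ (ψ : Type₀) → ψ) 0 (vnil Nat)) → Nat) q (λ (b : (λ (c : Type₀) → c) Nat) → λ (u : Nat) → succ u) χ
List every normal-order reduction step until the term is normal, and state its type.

normal-order reduction sequence:
  λ (χ : Nat) → λ (q : Nat) → elimNat (λ (γ : elimVec Nat (λ (j : Nat) → λ (α : Vec Nat j) → Type₀) Nat (λ (ρ : Nat) → λ (v : Nat) → λ (e : Vec Nat ρ) → λ (ψ : Type₀) → ψ) 0 (vnil Nat)) → Nat) q (λ (b : (λ (c : Type₀) → c) Nat) → λ (u : Nat) → succ u) χ
  ~> λ (χ : Nat) → λ (q : Nat) → elimNat (λ (γ : Nat) → Nat) q (λ (j : (λ (α : Type₀) → α) Nat) → λ (ρ : Nat) → succ ρ) χ
  ~> λ (χ : Nat) → λ (q : Nat) → elimNat (λ (γ : Nat) → Nat) q (λ (j : Nat) → λ (α : Nat) → succ α) χ
the term's type:
  (χ : Nat) → (q : Nat) → Nat


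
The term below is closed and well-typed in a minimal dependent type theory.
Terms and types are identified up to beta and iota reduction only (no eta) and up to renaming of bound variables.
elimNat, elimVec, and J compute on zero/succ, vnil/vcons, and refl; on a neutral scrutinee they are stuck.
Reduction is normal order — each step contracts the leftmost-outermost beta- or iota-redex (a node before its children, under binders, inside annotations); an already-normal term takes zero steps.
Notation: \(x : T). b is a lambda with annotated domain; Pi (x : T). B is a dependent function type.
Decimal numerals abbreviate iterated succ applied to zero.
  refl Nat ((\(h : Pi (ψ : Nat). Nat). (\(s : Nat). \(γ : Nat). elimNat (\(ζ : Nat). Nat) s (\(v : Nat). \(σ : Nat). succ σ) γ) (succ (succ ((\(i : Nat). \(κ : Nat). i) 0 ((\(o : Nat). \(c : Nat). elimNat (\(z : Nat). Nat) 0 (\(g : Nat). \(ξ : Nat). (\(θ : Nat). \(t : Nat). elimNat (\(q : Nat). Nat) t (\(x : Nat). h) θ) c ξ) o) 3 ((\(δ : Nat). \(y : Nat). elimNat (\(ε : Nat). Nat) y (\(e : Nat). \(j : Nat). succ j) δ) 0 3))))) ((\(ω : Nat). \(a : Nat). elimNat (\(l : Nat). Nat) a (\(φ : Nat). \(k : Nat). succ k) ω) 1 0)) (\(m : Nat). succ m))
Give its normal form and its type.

reduced normal form:
  refl Nat 3
inferred type:
  Eq Nat 3 3
observation: the first redex contracted is a beta-redex; the normal form is reached in 15 normal-order steps.


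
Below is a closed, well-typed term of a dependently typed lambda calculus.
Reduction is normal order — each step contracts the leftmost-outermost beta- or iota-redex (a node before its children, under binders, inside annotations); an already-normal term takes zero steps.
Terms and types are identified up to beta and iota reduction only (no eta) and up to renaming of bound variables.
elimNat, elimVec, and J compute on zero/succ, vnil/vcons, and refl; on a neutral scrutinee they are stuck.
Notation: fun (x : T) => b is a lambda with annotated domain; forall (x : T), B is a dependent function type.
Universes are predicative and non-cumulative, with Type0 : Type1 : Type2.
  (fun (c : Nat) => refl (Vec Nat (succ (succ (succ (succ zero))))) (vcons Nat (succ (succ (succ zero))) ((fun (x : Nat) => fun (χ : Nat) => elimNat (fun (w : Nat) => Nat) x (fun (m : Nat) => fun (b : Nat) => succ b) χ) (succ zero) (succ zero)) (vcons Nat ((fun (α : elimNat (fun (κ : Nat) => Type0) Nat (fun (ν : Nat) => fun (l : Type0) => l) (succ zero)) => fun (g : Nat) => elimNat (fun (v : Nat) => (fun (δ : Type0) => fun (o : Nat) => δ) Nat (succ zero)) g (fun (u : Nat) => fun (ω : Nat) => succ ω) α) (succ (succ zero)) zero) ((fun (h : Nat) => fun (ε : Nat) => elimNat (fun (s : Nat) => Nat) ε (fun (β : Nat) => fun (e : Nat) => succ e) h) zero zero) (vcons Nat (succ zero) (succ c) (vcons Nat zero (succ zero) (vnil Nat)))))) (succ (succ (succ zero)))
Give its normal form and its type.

normal form:
  refl (Vec Nat (succ (succ (succ (succ zero))))) (vcons Nat (succ (succ (succ zero))) (succ (succ zero)) (vcons Nat (succ (succ zero)) zero (vcons Nat (succ zero) (succ (succ (succ (succ zero)))) (vcons Nat zero (succ zero) (vnil Nat)))))
type:
  Eq (Vec Nat (succ (succ (succ (succ zero))))) (vcons Nat (succ (succ (succ zero))) (succ (succ zero)) (vcons Nat (succ (succ zero)) zero (vcons Nat (succ zero) (succ (succ (succ (succ zero)))) (vcons Nat zero (succ zero) (vnil Nat))))) (vcons Nat (succ (succ (succ zero))) (succ (succ zero)) (vcons Nat (succ (succ zero)) zero (vcons Nat (succ zero) (succ (succ (succ (succ zero)))) (vcons Nat zero (succ zero) (vnil Nat)))))


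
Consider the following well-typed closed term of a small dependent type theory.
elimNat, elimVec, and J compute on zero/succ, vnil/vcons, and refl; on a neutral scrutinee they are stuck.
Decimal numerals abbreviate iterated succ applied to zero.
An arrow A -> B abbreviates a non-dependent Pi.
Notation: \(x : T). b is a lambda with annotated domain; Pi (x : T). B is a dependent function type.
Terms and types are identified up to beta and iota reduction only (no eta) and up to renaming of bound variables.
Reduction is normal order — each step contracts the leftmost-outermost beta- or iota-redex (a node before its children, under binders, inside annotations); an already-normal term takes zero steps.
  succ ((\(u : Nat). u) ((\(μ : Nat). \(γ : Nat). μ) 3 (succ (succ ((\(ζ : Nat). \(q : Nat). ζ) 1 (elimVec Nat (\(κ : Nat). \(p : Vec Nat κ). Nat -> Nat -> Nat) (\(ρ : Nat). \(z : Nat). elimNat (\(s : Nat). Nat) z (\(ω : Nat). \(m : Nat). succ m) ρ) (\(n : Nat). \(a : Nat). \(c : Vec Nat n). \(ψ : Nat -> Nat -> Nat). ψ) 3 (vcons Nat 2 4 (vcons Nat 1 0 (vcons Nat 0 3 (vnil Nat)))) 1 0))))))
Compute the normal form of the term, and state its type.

resulting normal form:
  4
type:
  Nat
observation: the leftmost-outermost redex is a beta-redex, and normalization takes 3 steps.


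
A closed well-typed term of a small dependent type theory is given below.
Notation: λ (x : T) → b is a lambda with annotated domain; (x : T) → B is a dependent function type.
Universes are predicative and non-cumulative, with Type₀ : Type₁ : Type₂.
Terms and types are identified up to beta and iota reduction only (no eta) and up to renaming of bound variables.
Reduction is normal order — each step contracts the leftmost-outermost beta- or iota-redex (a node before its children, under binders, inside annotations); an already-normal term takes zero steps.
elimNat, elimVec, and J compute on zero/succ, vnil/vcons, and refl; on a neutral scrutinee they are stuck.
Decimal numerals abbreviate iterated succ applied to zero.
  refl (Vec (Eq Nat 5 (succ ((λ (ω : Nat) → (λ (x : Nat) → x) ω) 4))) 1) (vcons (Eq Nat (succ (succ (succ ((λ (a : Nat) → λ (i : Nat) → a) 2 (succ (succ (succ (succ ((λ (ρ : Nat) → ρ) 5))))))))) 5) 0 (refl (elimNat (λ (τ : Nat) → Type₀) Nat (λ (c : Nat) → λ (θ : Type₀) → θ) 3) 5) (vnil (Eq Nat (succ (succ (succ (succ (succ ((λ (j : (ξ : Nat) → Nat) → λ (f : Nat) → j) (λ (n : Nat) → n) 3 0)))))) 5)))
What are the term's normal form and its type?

reduced normal form:
  refl (Vec (Eq Nat 5 5) 1) (vcons (Eq Nat 5 5) 0 (refl Nat 5) (vnil (Eq Nat 5 5)))
type:
  Eq (Vec (Eq Nat 5 5) 1) (vcons (Eq Nat 5 5) 0 (refl Nat 5) (vnil (Eq Nat 5 5))) (vcons (Eq Nat 5 5) 0 (refl Nat 5) (vnil (Eq Nat 5 5)))
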